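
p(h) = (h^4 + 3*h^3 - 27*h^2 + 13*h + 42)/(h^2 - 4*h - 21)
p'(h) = (4 - 2*h)*(h^4 + 3*h^3 - 27*h^2 + 13*h + 42)/(h^2 - 4*h - 21)^2 + (4*h^3 + 9*h^2 - 54*h + 13)/(h^2 - 4*h - 21) = (2*h^5 - 9*h^4 - 108*h^3 - 94*h^2 + 1050*h - 105)/(h^4 - 8*h^3 - 26*h^2 + 168*h + 441)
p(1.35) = -0.86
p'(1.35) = 1.41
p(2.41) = 0.31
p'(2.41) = 0.37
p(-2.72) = 73.03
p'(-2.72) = -306.93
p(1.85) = -0.17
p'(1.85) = 1.23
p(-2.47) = 32.44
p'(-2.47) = -85.88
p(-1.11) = 0.54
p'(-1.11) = -5.34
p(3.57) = -1.92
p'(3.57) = -5.46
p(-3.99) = -34.63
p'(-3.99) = -27.32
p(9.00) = 280.00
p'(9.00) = -31.17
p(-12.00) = 67.54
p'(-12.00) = -17.92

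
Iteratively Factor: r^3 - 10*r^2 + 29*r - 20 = (r - 4)*(r^2 - 6*r + 5) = (r - 4)*(r - 1)*(r - 5)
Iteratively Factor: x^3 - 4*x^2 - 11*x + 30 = (x - 5)*(x^2 + x - 6) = (x - 5)*(x - 2)*(x + 3)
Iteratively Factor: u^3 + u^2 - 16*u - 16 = (u + 1)*(u^2 - 16) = (u - 4)*(u + 1)*(u + 4)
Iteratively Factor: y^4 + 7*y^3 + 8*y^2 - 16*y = (y - 1)*(y^3 + 8*y^2 + 16*y) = (y - 1)*(y + 4)*(y^2 + 4*y) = (y - 1)*(y + 4)^2*(y)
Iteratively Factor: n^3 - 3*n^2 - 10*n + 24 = (n + 3)*(n^2 - 6*n + 8) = (n - 4)*(n + 3)*(n - 2)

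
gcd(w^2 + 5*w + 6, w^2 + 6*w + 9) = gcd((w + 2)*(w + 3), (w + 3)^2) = w + 3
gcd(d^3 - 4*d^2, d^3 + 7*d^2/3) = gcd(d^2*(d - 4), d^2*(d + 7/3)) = d^2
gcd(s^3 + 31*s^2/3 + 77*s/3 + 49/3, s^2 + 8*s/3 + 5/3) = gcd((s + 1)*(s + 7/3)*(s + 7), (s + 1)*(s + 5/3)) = s + 1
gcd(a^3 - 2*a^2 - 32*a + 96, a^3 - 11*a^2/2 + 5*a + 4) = a - 4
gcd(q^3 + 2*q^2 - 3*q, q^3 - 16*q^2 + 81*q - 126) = 1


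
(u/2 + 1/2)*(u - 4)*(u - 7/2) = u^3/2 - 13*u^2/4 + 13*u/4 + 7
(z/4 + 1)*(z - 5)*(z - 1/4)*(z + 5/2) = z^4/4 + 5*z^3/16 - 183*z^2/32 - 355*z/32 + 25/8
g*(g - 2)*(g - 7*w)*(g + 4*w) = g^4 - 3*g^3*w - 2*g^3 - 28*g^2*w^2 + 6*g^2*w + 56*g*w^2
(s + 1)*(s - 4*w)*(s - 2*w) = s^3 - 6*s^2*w + s^2 + 8*s*w^2 - 6*s*w + 8*w^2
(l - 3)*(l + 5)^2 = l^3 + 7*l^2 - 5*l - 75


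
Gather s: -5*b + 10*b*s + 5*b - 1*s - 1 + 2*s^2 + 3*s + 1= 2*s^2 + s*(10*b + 2)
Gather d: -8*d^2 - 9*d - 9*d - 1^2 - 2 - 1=-8*d^2 - 18*d - 4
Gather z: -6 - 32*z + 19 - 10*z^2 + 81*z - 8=-10*z^2 + 49*z + 5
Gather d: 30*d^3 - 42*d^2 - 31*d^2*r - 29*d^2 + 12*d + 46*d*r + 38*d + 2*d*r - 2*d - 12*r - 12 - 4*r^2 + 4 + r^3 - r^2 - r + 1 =30*d^3 + d^2*(-31*r - 71) + d*(48*r + 48) + r^3 - 5*r^2 - 13*r - 7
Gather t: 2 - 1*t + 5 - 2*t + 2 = 9 - 3*t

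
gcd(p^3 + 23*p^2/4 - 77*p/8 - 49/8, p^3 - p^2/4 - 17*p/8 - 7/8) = p^2 - 5*p/4 - 7/8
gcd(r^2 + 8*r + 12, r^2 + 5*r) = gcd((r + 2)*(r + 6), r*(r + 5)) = 1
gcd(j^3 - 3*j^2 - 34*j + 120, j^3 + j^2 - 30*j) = j^2 + j - 30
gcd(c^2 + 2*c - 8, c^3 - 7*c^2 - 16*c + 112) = c + 4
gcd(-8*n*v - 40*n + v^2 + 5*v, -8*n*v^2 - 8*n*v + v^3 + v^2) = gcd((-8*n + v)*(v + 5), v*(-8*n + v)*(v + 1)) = -8*n + v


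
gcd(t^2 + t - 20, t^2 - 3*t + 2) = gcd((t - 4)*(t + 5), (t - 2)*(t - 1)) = 1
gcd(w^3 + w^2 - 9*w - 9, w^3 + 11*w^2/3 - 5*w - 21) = w + 3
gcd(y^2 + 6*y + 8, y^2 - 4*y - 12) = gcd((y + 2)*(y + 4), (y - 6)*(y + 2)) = y + 2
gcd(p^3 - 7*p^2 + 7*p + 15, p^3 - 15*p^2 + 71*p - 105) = p^2 - 8*p + 15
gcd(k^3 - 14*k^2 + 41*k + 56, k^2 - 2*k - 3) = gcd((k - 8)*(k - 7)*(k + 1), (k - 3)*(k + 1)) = k + 1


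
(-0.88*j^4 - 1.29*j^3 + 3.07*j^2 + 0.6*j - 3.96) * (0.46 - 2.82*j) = 2.4816*j^5 + 3.233*j^4 - 9.2508*j^3 - 0.2798*j^2 + 11.4432*j - 1.8216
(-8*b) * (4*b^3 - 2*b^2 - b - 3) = -32*b^4 + 16*b^3 + 8*b^2 + 24*b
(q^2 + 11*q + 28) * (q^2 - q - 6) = q^4 + 10*q^3 + 11*q^2 - 94*q - 168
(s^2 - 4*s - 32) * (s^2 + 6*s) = s^4 + 2*s^3 - 56*s^2 - 192*s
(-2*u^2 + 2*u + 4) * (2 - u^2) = 2*u^4 - 2*u^3 - 8*u^2 + 4*u + 8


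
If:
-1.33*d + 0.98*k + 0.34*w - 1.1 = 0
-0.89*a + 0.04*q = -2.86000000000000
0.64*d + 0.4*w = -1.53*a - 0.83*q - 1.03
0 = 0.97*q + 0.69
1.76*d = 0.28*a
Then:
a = 3.18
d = 0.51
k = 6.69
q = -0.71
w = -14.08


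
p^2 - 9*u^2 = (p - 3*u)*(p + 3*u)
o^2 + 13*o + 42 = (o + 6)*(o + 7)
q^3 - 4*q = q*(q - 2)*(q + 2)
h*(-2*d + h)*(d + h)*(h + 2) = -2*d^2*h^2 - 4*d^2*h - d*h^3 - 2*d*h^2 + h^4 + 2*h^3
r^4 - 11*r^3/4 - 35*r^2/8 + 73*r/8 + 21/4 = (r - 3)*(r - 2)*(r + 1/2)*(r + 7/4)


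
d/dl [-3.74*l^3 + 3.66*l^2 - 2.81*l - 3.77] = -11.22*l^2 + 7.32*l - 2.81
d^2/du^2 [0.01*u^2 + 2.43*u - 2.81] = 0.0200000000000000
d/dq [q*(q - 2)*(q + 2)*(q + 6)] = 4*q^3 + 18*q^2 - 8*q - 24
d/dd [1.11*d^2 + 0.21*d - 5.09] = 2.22*d + 0.21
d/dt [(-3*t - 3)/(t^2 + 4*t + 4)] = 3*t/(t^3 + 6*t^2 + 12*t + 8)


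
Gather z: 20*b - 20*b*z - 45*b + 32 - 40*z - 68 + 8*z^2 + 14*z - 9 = -25*b + 8*z^2 + z*(-20*b - 26) - 45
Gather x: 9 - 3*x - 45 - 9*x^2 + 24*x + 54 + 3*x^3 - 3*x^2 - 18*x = 3*x^3 - 12*x^2 + 3*x + 18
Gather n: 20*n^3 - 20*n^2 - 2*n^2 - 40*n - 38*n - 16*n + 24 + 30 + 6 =20*n^3 - 22*n^2 - 94*n + 60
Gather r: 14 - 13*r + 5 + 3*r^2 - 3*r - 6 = 3*r^2 - 16*r + 13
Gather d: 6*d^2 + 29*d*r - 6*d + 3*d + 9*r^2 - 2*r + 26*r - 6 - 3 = 6*d^2 + d*(29*r - 3) + 9*r^2 + 24*r - 9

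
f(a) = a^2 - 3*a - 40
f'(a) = 2*a - 3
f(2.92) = -40.23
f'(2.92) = 2.84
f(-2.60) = -25.44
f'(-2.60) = -8.20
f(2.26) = -41.67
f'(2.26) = 1.52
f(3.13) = -39.59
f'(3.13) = 3.26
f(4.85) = -31.03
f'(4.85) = 6.70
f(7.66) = -4.30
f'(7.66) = 12.32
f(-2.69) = -24.69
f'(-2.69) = -8.38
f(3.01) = -39.97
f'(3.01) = 3.02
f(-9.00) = 68.00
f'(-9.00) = -21.00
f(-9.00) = 68.00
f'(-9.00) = -21.00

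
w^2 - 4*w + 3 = (w - 3)*(w - 1)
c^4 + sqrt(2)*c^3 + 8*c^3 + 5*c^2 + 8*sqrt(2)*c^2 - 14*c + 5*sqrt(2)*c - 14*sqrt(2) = (c - 1)*(c + 2)*(c + 7)*(c + sqrt(2))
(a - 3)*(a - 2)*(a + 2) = a^3 - 3*a^2 - 4*a + 12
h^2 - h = h*(h - 1)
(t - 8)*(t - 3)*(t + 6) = t^3 - 5*t^2 - 42*t + 144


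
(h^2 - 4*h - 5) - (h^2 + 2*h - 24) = 19 - 6*h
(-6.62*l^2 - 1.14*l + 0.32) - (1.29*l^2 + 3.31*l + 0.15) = -7.91*l^2 - 4.45*l + 0.17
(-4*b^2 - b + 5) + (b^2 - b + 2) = -3*b^2 - 2*b + 7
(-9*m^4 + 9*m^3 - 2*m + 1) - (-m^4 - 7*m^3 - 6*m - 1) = -8*m^4 + 16*m^3 + 4*m + 2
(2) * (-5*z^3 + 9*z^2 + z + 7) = -10*z^3 + 18*z^2 + 2*z + 14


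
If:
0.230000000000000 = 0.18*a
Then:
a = 1.28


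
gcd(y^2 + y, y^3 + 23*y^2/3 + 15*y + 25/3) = y + 1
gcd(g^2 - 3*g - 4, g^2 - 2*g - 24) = 1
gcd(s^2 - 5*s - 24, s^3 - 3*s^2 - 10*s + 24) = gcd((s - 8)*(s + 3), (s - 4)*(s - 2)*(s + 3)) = s + 3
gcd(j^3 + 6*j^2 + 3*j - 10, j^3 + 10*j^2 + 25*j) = j + 5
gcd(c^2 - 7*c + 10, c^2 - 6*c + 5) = c - 5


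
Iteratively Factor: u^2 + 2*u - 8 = (u - 2)*(u + 4)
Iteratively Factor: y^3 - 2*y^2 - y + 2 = (y - 2)*(y^2 - 1) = (y - 2)*(y + 1)*(y - 1)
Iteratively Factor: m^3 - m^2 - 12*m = (m + 3)*(m^2 - 4*m) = m*(m + 3)*(m - 4)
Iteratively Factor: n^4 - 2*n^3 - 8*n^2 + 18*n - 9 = (n - 3)*(n^3 + n^2 - 5*n + 3) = (n - 3)*(n - 1)*(n^2 + 2*n - 3) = (n - 3)*(n - 1)^2*(n + 3)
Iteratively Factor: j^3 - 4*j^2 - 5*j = (j + 1)*(j^2 - 5*j) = j*(j + 1)*(j - 5)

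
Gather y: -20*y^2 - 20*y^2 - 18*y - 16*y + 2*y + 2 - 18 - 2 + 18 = -40*y^2 - 32*y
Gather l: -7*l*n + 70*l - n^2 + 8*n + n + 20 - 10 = l*(70 - 7*n) - n^2 + 9*n + 10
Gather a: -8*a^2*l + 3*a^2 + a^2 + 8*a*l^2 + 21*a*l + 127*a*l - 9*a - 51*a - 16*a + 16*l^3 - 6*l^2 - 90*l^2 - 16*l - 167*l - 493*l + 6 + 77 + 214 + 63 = a^2*(4 - 8*l) + a*(8*l^2 + 148*l - 76) + 16*l^3 - 96*l^2 - 676*l + 360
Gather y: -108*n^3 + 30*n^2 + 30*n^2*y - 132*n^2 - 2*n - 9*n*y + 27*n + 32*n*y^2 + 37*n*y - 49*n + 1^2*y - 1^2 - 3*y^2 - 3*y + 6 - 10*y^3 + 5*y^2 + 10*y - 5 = -108*n^3 - 102*n^2 - 24*n - 10*y^3 + y^2*(32*n + 2) + y*(30*n^2 + 28*n + 8)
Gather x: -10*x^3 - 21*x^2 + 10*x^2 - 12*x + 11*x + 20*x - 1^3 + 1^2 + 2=-10*x^3 - 11*x^2 + 19*x + 2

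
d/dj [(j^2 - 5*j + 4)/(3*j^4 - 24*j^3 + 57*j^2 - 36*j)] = (3 - 2*j)/(3*j^2*(j^2 - 6*j + 9))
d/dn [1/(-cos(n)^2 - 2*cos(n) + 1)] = -2*(cos(n) + 1)*sin(n)/(sin(n)^2 - 2*cos(n))^2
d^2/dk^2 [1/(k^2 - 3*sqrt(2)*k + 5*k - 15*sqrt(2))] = 2*(-k^2 - 5*k + 3*sqrt(2)*k + (2*k - 3*sqrt(2) + 5)^2 + 15*sqrt(2))/(k^2 - 3*sqrt(2)*k + 5*k - 15*sqrt(2))^3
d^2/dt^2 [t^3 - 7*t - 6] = 6*t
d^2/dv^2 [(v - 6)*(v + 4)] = 2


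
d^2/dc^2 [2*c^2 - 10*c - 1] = 4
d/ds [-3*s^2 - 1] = -6*s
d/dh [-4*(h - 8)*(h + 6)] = 8 - 8*h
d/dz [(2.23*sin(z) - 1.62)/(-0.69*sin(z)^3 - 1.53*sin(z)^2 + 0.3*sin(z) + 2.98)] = (3.0774*sin(z)^3 + 0.0585*sin(z)^2 - 4.9572*sin(z) + 7.1314)*cos(z)/(0.4761*sin(z)^6 + 2.1114*sin(z)^5 + 1.9269*sin(z)^4 - 5.0304*sin(z)^3 - 9.0288*sin(z)^2 + 1.788*sin(z) + 8.8804)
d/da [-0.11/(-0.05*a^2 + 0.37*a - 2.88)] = (0.0407 - 0.011*a)/(0.05*a^2 - 0.37*a + 2.88)^2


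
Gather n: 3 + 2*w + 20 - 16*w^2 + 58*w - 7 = -16*w^2 + 60*w + 16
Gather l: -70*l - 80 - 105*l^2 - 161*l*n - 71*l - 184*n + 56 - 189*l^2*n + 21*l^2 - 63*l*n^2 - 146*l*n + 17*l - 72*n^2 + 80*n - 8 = l^2*(-189*n - 84) + l*(-63*n^2 - 307*n - 124) - 72*n^2 - 104*n - 32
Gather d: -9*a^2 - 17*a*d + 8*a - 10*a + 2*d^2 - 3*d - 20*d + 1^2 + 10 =-9*a^2 - 2*a + 2*d^2 + d*(-17*a - 23) + 11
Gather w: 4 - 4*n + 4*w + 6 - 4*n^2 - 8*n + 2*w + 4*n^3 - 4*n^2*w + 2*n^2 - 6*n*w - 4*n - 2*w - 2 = 4*n^3 - 2*n^2 - 16*n + w*(-4*n^2 - 6*n + 4) + 8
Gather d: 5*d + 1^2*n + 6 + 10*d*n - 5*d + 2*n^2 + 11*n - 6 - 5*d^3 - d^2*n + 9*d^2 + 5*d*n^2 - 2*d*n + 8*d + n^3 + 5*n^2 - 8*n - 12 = -5*d^3 + d^2*(9 - n) + d*(5*n^2 + 8*n + 8) + n^3 + 7*n^2 + 4*n - 12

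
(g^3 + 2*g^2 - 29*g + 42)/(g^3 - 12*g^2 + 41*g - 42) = (g + 7)/(g - 7)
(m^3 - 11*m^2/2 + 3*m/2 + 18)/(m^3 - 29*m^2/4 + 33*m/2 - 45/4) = 2*(2*m^2 - 5*m - 12)/(4*m^2 - 17*m + 15)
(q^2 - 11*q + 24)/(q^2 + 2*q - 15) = (q - 8)/(q + 5)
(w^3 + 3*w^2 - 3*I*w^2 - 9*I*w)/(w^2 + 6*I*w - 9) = w*(w^2 + 3*w*(1 - I) - 9*I)/(w^2 + 6*I*w - 9)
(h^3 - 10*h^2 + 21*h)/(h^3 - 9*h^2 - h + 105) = h*(h - 3)/(h^2 - 2*h - 15)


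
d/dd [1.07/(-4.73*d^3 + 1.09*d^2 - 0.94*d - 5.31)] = (15.1833*d^2 - 2.3326*d + 1.0058)/(4.73*d^3 - 1.09*d^2 + 0.94*d + 5.31)^2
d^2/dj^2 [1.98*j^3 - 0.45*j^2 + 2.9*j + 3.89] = 11.88*j - 0.9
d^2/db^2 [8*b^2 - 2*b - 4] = 16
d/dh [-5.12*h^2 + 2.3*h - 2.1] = 2.3 - 10.24*h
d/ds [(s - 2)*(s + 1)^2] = 3*s^2 - 3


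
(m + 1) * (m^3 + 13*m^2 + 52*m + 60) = m^4 + 14*m^3 + 65*m^2 + 112*m + 60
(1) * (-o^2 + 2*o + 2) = -o^2 + 2*o + 2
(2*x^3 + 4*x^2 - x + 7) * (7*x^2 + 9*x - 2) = 14*x^5 + 46*x^4 + 25*x^3 + 32*x^2 + 65*x - 14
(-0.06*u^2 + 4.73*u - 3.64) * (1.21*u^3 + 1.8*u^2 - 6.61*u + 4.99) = -0.0726*u^5 + 5.6153*u^4 + 4.5062*u^3 - 38.1167*u^2 + 47.6631*u - 18.1636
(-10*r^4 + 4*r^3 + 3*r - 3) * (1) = -10*r^4 + 4*r^3 + 3*r - 3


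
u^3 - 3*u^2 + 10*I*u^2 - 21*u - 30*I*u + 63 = (u - 3)*(u + 3*I)*(u + 7*I)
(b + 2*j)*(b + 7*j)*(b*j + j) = b^3*j + 9*b^2*j^2 + b^2*j + 14*b*j^3 + 9*b*j^2 + 14*j^3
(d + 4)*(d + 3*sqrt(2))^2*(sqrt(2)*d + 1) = sqrt(2)*d^4 + 4*sqrt(2)*d^3 + 13*d^3 + 24*sqrt(2)*d^2 + 52*d^2 + 18*d + 96*sqrt(2)*d + 72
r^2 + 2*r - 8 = (r - 2)*(r + 4)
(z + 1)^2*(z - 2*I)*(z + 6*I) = z^4 + 2*z^3 + 4*I*z^3 + 13*z^2 + 8*I*z^2 + 24*z + 4*I*z + 12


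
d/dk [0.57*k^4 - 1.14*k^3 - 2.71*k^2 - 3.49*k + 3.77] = 2.28*k^3 - 3.42*k^2 - 5.42*k - 3.49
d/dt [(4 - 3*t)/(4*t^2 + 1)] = (12*t^2 - 32*t - 3)/(16*t^4 + 8*t^2 + 1)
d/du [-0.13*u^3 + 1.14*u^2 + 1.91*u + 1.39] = -0.39*u^2 + 2.28*u + 1.91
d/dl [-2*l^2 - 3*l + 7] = -4*l - 3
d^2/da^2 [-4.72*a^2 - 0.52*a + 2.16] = -9.44000000000000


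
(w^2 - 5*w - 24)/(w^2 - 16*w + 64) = (w + 3)/(w - 8)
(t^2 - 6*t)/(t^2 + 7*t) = (t - 6)/(t + 7)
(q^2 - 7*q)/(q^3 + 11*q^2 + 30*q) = (q - 7)/(q^2 + 11*q + 30)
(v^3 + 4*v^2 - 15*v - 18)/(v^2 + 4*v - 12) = (v^2 - 2*v - 3)/(v - 2)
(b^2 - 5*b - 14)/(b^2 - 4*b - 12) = (b - 7)/(b - 6)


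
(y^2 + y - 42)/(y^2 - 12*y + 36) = (y + 7)/(y - 6)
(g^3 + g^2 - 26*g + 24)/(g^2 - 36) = (g^2 - 5*g + 4)/(g - 6)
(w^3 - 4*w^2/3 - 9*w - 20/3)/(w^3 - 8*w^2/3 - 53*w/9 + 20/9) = 3*(w + 1)/(3*w - 1)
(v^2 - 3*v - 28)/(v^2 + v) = (v^2 - 3*v - 28)/(v*(v + 1))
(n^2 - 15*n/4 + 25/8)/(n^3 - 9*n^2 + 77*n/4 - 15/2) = (4*n - 5)/(2*(2*n^2 - 13*n + 6))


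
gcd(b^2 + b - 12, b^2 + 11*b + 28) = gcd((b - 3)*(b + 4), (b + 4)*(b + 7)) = b + 4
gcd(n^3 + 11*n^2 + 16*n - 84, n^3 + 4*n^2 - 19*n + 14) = n^2 + 5*n - 14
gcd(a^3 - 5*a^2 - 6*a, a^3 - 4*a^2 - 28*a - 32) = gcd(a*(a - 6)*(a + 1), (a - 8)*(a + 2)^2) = 1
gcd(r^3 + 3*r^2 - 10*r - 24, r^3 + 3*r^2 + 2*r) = r + 2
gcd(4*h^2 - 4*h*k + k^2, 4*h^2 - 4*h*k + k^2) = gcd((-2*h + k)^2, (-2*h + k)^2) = 4*h^2 - 4*h*k + k^2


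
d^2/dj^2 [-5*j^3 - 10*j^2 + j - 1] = -30*j - 20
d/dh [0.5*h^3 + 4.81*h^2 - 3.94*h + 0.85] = 1.5*h^2 + 9.62*h - 3.94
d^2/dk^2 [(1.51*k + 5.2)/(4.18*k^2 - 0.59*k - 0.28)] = ((-37.8708*k - 41.6902)*(-4.18*k^2 + 0.59*k + 0.28) - (1.51*k + 5.2)*(8.36*k - 0.59)*(16.72*k - 1.18))/(-4.18*k^2 + 0.59*k + 0.28)^3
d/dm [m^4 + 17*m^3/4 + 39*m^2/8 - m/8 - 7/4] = 4*m^3 + 51*m^2/4 + 39*m/4 - 1/8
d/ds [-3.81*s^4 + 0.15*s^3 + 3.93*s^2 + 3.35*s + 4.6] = -15.24*s^3 + 0.45*s^2 + 7.86*s + 3.35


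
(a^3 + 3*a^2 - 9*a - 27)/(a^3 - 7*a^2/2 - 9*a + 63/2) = 2*(a + 3)/(2*a - 7)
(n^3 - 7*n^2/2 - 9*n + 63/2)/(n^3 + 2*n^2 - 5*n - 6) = (n^2 - 13*n/2 + 21/2)/(n^2 - n - 2)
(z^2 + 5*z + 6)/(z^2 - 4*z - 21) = (z + 2)/(z - 7)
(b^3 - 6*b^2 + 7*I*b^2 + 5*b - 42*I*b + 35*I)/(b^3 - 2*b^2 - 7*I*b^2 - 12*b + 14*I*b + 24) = (b^3 + b^2*(-6 + 7*I) + b*(5 - 42*I) + 35*I)/(b^3 + b^2*(-2 - 7*I) + b*(-12 + 14*I) + 24)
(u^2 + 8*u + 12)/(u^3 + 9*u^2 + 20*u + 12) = 1/(u + 1)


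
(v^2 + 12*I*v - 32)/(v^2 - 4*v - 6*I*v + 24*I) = (v^2 + 12*I*v - 32)/(v^2 - 4*v - 6*I*v + 24*I)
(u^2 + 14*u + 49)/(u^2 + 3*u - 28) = (u + 7)/(u - 4)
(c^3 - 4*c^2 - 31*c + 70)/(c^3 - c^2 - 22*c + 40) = (c - 7)/(c - 4)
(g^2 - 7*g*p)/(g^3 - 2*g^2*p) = (g - 7*p)/(g*(g - 2*p))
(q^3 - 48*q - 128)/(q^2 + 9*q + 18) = (q^3 - 48*q - 128)/(q^2 + 9*q + 18)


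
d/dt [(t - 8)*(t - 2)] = 2*t - 10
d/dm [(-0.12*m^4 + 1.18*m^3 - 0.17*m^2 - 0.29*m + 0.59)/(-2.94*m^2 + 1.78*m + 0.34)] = (0.7056*m^5 - 4.11*m^4 + 4.0376*m^3 + 0.0484*m^2 + 3.3536*m - 1.1488)/(8.6436*m^4 - 10.4664*m^3 + 1.1692*m^2 + 1.2104*m + 0.1156)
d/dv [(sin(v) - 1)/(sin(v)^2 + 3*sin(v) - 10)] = (2*sin(v) + cos(v)^2 - 8)*cos(v)/(sin(v)^2 + 3*sin(v) - 10)^2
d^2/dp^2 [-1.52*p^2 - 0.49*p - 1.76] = -3.04000000000000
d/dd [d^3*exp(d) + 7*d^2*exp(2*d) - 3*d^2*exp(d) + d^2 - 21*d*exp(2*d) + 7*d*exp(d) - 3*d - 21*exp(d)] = d^3*exp(d) + 14*d^2*exp(2*d) - 28*d*exp(2*d) + d*exp(d) + 2*d - 21*exp(2*d) - 14*exp(d) - 3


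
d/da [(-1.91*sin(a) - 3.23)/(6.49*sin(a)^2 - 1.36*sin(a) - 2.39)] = (12.3959*sin(a)^2 + 41.9254*sin(a) + 0.172099999999999)*cos(a)/(42.1201*sin(a)^4 - 17.6528*sin(a)^3 - 29.1726*sin(a)^2 + 6.5008*sin(a) + 5.7121)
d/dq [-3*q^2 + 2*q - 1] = 2 - 6*q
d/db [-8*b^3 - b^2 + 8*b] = -24*b^2 - 2*b + 8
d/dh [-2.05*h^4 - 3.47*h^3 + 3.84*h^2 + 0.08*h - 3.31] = -8.2*h^3 - 10.41*h^2 + 7.68*h + 0.08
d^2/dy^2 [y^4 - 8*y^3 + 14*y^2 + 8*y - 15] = 12*y^2 - 48*y + 28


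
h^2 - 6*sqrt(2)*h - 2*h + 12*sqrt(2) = (h - 2)*(h - 6*sqrt(2))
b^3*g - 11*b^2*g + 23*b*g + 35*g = (b - 7)*(b - 5)*(b*g + g)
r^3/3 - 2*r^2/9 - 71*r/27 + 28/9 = (r/3 + 1)*(r - 7/3)*(r - 4/3)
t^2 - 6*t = t*(t - 6)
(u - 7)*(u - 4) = u^2 - 11*u + 28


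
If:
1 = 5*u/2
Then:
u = 2/5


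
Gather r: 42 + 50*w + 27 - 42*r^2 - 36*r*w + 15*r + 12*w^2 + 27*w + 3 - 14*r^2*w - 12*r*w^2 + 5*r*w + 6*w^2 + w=r^2*(-14*w - 42) + r*(-12*w^2 - 31*w + 15) + 18*w^2 + 78*w + 72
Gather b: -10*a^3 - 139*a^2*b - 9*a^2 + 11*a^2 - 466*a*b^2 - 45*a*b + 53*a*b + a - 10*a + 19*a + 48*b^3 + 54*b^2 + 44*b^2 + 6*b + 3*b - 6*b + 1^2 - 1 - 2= -10*a^3 + 2*a^2 + 10*a + 48*b^3 + b^2*(98 - 466*a) + b*(-139*a^2 + 8*a + 3) - 2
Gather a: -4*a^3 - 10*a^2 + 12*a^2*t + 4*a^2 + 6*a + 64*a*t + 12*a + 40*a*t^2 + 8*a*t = -4*a^3 + a^2*(12*t - 6) + a*(40*t^2 + 72*t + 18)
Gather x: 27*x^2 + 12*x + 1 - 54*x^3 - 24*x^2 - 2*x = -54*x^3 + 3*x^2 + 10*x + 1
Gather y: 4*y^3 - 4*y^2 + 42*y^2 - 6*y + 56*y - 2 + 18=4*y^3 + 38*y^2 + 50*y + 16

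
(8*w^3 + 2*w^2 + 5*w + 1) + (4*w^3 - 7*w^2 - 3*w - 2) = 12*w^3 - 5*w^2 + 2*w - 1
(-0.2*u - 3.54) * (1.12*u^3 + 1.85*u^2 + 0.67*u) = -0.224*u^4 - 4.3348*u^3 - 6.683*u^2 - 2.3718*u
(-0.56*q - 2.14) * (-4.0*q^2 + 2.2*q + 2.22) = 2.24*q^3 + 7.328*q^2 - 5.9512*q - 4.7508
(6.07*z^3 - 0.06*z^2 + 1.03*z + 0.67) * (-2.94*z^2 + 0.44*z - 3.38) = -17.8458*z^5 + 2.8472*z^4 - 23.5712*z^3 - 1.3138*z^2 - 3.1866*z - 2.2646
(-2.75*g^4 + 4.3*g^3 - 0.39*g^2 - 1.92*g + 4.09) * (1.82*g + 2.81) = -5.005*g^5 + 0.0984999999999996*g^4 + 11.3732*g^3 - 4.5903*g^2 + 2.0486*g + 11.4929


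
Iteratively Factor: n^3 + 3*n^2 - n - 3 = (n - 1)*(n^2 + 4*n + 3) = (n - 1)*(n + 3)*(n + 1)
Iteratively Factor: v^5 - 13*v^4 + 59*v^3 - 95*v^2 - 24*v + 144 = (v - 3)*(v^4 - 10*v^3 + 29*v^2 - 8*v - 48) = (v - 3)*(v + 1)*(v^3 - 11*v^2 + 40*v - 48) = (v - 4)*(v - 3)*(v + 1)*(v^2 - 7*v + 12) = (v - 4)*(v - 3)^2*(v + 1)*(v - 4)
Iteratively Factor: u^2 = (u)*(u)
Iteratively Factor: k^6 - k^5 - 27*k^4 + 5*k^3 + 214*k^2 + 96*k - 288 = (k + 3)*(k^5 - 4*k^4 - 15*k^3 + 50*k^2 + 64*k - 96) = (k + 3)^2*(k^4 - 7*k^3 + 6*k^2 + 32*k - 32) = (k - 4)*(k + 3)^2*(k^3 - 3*k^2 - 6*k + 8) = (k - 4)^2*(k + 3)^2*(k^2 + k - 2) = (k - 4)^2*(k + 2)*(k + 3)^2*(k - 1)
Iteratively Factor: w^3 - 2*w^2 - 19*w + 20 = (w - 5)*(w^2 + 3*w - 4) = (w - 5)*(w - 1)*(w + 4)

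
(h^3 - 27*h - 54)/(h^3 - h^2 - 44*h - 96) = (h^2 - 3*h - 18)/(h^2 - 4*h - 32)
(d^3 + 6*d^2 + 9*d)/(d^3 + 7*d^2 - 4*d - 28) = d*(d^2 + 6*d + 9)/(d^3 + 7*d^2 - 4*d - 28)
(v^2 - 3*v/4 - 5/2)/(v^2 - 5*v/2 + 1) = (4*v + 5)/(2*(2*v - 1))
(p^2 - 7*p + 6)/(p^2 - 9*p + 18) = (p - 1)/(p - 3)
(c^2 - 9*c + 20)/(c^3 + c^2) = (c^2 - 9*c + 20)/(c^2*(c + 1))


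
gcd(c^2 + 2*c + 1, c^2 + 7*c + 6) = c + 1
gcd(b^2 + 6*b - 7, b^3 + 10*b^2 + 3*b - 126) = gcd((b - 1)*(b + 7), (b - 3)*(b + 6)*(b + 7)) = b + 7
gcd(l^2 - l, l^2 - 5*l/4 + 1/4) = l - 1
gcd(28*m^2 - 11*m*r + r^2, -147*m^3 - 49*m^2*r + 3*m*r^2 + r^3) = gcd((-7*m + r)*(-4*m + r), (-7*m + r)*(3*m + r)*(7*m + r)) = -7*m + r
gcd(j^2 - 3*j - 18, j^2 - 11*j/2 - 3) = j - 6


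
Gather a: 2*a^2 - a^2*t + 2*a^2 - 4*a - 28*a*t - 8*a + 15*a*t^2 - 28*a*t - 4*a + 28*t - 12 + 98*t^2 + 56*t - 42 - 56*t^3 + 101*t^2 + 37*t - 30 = a^2*(4 - t) + a*(15*t^2 - 56*t - 16) - 56*t^3 + 199*t^2 + 121*t - 84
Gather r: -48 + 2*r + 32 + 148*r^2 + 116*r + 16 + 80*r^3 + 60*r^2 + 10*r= 80*r^3 + 208*r^2 + 128*r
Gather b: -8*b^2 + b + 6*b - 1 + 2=-8*b^2 + 7*b + 1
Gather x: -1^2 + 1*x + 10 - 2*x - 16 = -x - 7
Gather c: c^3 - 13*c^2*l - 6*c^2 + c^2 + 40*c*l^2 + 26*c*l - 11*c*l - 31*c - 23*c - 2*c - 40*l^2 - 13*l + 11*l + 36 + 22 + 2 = c^3 + c^2*(-13*l - 5) + c*(40*l^2 + 15*l - 56) - 40*l^2 - 2*l + 60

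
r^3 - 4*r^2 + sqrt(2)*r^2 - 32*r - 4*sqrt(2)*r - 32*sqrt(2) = (r - 8)*(r + 4)*(r + sqrt(2))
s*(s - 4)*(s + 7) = s^3 + 3*s^2 - 28*s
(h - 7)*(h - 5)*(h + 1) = h^3 - 11*h^2 + 23*h + 35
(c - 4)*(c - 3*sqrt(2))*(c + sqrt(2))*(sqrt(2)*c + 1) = sqrt(2)*c^4 - 4*sqrt(2)*c^3 - 3*c^3 - 8*sqrt(2)*c^2 + 12*c^2 - 6*c + 32*sqrt(2)*c + 24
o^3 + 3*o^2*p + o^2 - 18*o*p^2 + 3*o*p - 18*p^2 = (o + 1)*(o - 3*p)*(o + 6*p)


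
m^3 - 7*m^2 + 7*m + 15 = (m - 5)*(m - 3)*(m + 1)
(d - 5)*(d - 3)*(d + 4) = d^3 - 4*d^2 - 17*d + 60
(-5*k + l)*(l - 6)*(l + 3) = -5*k*l^2 + 15*k*l + 90*k + l^3 - 3*l^2 - 18*l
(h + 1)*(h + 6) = h^2 + 7*h + 6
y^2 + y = y*(y + 1)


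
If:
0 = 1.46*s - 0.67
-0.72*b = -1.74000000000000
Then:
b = 2.42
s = 0.46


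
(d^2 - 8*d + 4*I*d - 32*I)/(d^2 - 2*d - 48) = (d + 4*I)/(d + 6)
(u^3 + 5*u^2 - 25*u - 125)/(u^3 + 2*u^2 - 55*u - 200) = (u - 5)/(u - 8)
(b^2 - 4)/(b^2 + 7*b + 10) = (b - 2)/(b + 5)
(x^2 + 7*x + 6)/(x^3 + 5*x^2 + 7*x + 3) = (x + 6)/(x^2 + 4*x + 3)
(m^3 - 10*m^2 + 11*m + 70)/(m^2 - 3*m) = (m^3 - 10*m^2 + 11*m + 70)/(m*(m - 3))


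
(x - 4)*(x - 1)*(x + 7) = x^3 + 2*x^2 - 31*x + 28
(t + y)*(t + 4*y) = t^2 + 5*t*y + 4*y^2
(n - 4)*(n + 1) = n^2 - 3*n - 4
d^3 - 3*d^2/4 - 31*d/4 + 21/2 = (d - 2)*(d - 7/4)*(d + 3)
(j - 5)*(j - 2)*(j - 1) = j^3 - 8*j^2 + 17*j - 10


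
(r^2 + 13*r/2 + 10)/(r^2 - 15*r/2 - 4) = (2*r^2 + 13*r + 20)/(2*r^2 - 15*r - 8)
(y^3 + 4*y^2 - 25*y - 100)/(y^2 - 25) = y + 4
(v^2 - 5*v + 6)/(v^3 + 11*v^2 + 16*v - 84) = (v - 3)/(v^2 + 13*v + 42)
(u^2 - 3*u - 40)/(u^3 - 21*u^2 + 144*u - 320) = (u + 5)/(u^2 - 13*u + 40)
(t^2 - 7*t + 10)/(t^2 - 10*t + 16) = (t - 5)/(t - 8)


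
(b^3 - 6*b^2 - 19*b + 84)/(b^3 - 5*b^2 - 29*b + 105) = (b + 4)/(b + 5)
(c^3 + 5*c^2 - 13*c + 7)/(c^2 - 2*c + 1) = c + 7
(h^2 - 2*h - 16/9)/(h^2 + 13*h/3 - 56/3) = (h + 2/3)/(h + 7)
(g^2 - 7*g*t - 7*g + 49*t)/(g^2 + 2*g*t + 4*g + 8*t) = (g^2 - 7*g*t - 7*g + 49*t)/(g^2 + 2*g*t + 4*g + 8*t)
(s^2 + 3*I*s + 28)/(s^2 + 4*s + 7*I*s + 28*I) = (s - 4*I)/(s + 4)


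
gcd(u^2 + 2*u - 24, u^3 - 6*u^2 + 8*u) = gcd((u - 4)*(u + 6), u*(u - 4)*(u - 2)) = u - 4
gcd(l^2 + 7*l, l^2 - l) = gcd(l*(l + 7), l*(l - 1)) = l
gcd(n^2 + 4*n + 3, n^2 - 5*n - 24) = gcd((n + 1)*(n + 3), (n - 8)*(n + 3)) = n + 3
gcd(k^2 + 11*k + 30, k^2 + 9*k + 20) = k + 5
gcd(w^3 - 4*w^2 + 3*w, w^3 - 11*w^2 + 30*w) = w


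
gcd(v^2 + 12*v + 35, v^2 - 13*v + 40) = 1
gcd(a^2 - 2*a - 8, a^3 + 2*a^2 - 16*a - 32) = a^2 - 2*a - 8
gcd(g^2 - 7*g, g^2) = g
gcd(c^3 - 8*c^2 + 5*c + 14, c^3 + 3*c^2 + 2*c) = c + 1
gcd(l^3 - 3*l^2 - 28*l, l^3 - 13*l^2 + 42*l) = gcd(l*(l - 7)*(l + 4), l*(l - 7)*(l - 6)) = l^2 - 7*l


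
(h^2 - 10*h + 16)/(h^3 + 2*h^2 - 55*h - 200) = (h - 2)/(h^2 + 10*h + 25)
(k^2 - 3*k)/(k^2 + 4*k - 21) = k/(k + 7)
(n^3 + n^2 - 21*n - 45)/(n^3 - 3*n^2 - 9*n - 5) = (n^2 + 6*n + 9)/(n^2 + 2*n + 1)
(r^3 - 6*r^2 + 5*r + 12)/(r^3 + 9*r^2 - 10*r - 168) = (r^2 - 2*r - 3)/(r^2 + 13*r + 42)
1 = 1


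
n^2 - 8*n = n*(n - 8)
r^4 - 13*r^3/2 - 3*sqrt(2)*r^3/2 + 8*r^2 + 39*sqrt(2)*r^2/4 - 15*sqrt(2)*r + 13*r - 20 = (r - 4)*(r - 5/2)*(r - 2*sqrt(2))*(r + sqrt(2)/2)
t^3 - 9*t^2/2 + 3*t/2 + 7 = (t - 7/2)*(t - 2)*(t + 1)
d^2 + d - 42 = (d - 6)*(d + 7)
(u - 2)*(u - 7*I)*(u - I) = u^3 - 2*u^2 - 8*I*u^2 - 7*u + 16*I*u + 14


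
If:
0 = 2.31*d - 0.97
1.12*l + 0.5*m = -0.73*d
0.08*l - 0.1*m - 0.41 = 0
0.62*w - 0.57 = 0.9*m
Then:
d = 0.42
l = 1.15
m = -3.18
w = -3.70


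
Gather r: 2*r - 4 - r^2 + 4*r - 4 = -r^2 + 6*r - 8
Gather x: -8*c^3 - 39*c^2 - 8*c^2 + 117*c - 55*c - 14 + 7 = -8*c^3 - 47*c^2 + 62*c - 7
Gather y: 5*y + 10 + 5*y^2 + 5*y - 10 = 5*y^2 + 10*y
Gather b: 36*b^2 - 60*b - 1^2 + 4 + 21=36*b^2 - 60*b + 24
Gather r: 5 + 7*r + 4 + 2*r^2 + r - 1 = 2*r^2 + 8*r + 8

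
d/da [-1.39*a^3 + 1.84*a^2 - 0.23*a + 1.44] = -4.17*a^2 + 3.68*a - 0.23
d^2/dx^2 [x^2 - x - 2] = 2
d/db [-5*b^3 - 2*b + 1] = -15*b^2 - 2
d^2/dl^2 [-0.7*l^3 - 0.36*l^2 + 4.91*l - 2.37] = -4.2*l - 0.72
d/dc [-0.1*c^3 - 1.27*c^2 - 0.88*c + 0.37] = -0.3*c^2 - 2.54*c - 0.88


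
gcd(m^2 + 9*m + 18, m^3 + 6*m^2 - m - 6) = m + 6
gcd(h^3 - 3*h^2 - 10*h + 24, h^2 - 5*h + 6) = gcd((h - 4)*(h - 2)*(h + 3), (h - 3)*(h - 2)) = h - 2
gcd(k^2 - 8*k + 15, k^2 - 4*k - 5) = k - 5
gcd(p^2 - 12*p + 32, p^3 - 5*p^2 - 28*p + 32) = p - 8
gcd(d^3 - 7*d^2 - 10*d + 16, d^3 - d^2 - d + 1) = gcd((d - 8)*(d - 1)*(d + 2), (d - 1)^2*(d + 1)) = d - 1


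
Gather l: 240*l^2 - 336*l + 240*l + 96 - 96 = 240*l^2 - 96*l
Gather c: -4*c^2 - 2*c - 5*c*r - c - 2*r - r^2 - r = -4*c^2 + c*(-5*r - 3) - r^2 - 3*r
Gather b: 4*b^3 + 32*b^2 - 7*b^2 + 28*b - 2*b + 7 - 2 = 4*b^3 + 25*b^2 + 26*b + 5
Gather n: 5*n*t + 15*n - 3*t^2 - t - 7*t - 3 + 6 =n*(5*t + 15) - 3*t^2 - 8*t + 3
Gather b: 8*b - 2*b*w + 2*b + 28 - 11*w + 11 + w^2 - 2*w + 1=b*(10 - 2*w) + w^2 - 13*w + 40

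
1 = 1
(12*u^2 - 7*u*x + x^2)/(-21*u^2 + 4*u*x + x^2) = (-4*u + x)/(7*u + x)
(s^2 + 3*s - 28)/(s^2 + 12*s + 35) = (s - 4)/(s + 5)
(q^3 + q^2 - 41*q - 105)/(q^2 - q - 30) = (q^2 - 4*q - 21)/(q - 6)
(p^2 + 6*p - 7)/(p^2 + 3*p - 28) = (p - 1)/(p - 4)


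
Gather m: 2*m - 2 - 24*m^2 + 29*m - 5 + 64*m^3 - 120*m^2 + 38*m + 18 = 64*m^3 - 144*m^2 + 69*m + 11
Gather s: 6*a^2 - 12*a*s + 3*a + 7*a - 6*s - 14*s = 6*a^2 + 10*a + s*(-12*a - 20)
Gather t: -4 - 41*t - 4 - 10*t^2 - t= -10*t^2 - 42*t - 8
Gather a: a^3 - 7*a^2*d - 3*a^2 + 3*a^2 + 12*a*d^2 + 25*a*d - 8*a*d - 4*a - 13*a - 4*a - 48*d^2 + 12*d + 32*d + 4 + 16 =a^3 - 7*a^2*d + a*(12*d^2 + 17*d - 21) - 48*d^2 + 44*d + 20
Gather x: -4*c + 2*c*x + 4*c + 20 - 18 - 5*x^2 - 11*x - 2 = -5*x^2 + x*(2*c - 11)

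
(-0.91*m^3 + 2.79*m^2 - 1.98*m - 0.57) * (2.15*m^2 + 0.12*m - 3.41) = -1.9565*m^5 + 5.8893*m^4 - 0.819099999999999*m^3 - 10.977*m^2 + 6.6834*m + 1.9437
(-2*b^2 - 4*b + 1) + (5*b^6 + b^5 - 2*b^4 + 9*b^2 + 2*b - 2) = 5*b^6 + b^5 - 2*b^4 + 7*b^2 - 2*b - 1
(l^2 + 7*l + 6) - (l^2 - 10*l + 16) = 17*l - 10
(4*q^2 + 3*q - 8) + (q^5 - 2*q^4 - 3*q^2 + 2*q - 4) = q^5 - 2*q^4 + q^2 + 5*q - 12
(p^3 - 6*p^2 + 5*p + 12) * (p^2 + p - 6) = p^5 - 5*p^4 - 7*p^3 + 53*p^2 - 18*p - 72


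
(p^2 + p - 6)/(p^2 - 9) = (p - 2)/(p - 3)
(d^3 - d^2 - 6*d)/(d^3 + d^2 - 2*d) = (d - 3)/(d - 1)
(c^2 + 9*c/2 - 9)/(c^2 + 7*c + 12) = (c^2 + 9*c/2 - 9)/(c^2 + 7*c + 12)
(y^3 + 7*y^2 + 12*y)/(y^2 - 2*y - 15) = y*(y + 4)/(y - 5)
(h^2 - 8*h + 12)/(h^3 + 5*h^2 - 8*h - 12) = (h - 6)/(h^2 + 7*h + 6)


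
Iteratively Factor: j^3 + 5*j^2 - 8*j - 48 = (j - 3)*(j^2 + 8*j + 16) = (j - 3)*(j + 4)*(j + 4)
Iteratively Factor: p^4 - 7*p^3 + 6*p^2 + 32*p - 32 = (p - 4)*(p^3 - 3*p^2 - 6*p + 8) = (p - 4)*(p - 1)*(p^2 - 2*p - 8) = (p - 4)^2*(p - 1)*(p + 2)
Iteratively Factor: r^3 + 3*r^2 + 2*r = (r)*(r^2 + 3*r + 2) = r*(r + 1)*(r + 2)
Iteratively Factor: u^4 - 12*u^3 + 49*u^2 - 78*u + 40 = (u - 5)*(u^3 - 7*u^2 + 14*u - 8) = (u - 5)*(u - 1)*(u^2 - 6*u + 8) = (u - 5)*(u - 2)*(u - 1)*(u - 4)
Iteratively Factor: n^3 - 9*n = (n - 3)*(n^2 + 3*n) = (n - 3)*(n + 3)*(n)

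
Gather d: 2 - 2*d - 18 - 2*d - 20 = -4*d - 36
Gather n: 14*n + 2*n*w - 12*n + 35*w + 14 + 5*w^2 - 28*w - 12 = n*(2*w + 2) + 5*w^2 + 7*w + 2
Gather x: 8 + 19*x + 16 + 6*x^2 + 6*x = 6*x^2 + 25*x + 24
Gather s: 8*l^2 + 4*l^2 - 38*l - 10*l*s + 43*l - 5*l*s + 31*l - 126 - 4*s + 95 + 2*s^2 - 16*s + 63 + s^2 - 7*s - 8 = 12*l^2 + 36*l + 3*s^2 + s*(-15*l - 27) + 24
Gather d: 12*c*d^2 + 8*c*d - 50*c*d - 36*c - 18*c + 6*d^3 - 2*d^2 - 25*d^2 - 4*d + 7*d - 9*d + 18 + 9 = -54*c + 6*d^3 + d^2*(12*c - 27) + d*(-42*c - 6) + 27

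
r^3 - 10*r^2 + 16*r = r*(r - 8)*(r - 2)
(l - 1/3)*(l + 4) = l^2 + 11*l/3 - 4/3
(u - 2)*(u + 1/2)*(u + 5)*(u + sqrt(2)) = u^4 + sqrt(2)*u^3 + 7*u^3/2 - 17*u^2/2 + 7*sqrt(2)*u^2/2 - 17*sqrt(2)*u/2 - 5*u - 5*sqrt(2)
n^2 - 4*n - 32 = (n - 8)*(n + 4)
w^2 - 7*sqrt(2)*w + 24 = (w - 4*sqrt(2))*(w - 3*sqrt(2))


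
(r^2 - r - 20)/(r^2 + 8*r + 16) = (r - 5)/(r + 4)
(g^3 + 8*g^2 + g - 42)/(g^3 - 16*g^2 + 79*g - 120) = (g^3 + 8*g^2 + g - 42)/(g^3 - 16*g^2 + 79*g - 120)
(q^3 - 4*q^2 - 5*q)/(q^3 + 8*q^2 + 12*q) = (q^2 - 4*q - 5)/(q^2 + 8*q + 12)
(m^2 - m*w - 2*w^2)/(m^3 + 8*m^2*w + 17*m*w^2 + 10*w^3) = (m - 2*w)/(m^2 + 7*m*w + 10*w^2)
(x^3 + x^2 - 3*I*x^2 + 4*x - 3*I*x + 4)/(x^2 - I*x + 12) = (x^2 + x*(1 + I) + I)/(x + 3*I)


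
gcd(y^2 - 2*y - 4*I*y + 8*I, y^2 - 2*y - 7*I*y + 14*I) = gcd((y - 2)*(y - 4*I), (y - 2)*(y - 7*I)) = y - 2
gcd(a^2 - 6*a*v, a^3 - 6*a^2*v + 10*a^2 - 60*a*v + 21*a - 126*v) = -a + 6*v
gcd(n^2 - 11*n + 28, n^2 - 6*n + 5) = 1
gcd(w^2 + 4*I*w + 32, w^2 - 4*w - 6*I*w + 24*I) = 1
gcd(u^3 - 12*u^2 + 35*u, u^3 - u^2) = u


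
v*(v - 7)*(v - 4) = v^3 - 11*v^2 + 28*v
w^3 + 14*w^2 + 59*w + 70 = (w + 2)*(w + 5)*(w + 7)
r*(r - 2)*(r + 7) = r^3 + 5*r^2 - 14*r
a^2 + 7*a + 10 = (a + 2)*(a + 5)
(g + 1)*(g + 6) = g^2 + 7*g + 6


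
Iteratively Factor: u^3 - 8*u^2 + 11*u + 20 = (u + 1)*(u^2 - 9*u + 20) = (u - 4)*(u + 1)*(u - 5)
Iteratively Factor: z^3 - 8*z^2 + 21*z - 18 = (z - 3)*(z^2 - 5*z + 6) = (z - 3)*(z - 2)*(z - 3)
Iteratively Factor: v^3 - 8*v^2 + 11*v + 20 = (v - 4)*(v^2 - 4*v - 5) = (v - 4)*(v + 1)*(v - 5)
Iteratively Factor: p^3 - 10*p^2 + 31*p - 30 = (p - 2)*(p^2 - 8*p + 15) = (p - 5)*(p - 2)*(p - 3)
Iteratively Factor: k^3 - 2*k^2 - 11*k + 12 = (k - 1)*(k^2 - k - 12) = (k - 1)*(k + 3)*(k - 4)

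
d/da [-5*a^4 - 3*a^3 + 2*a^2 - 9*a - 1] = -20*a^3 - 9*a^2 + 4*a - 9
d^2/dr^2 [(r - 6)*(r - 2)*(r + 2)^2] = 12*r^2 - 24*r - 32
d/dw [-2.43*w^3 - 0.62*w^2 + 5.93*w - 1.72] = -7.29*w^2 - 1.24*w + 5.93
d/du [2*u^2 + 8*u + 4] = 4*u + 8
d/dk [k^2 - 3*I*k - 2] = 2*k - 3*I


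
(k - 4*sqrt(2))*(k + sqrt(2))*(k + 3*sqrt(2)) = k^3 - 26*k - 24*sqrt(2)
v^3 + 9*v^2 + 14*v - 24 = (v - 1)*(v + 4)*(v + 6)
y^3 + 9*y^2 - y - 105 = (y - 3)*(y + 5)*(y + 7)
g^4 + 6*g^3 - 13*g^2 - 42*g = g*(g - 3)*(g + 2)*(g + 7)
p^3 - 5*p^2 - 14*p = p*(p - 7)*(p + 2)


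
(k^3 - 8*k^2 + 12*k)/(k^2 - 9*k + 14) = k*(k - 6)/(k - 7)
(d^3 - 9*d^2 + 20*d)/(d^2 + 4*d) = (d^2 - 9*d + 20)/(d + 4)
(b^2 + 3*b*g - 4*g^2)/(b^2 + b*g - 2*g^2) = (b + 4*g)/(b + 2*g)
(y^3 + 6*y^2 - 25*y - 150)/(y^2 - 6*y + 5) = (y^2 + 11*y + 30)/(y - 1)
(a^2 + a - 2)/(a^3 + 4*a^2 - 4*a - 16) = (a - 1)/(a^2 + 2*a - 8)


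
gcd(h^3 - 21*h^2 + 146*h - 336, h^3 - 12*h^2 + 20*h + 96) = h^2 - 14*h + 48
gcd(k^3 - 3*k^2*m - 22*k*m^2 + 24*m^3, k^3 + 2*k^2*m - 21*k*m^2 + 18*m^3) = k - m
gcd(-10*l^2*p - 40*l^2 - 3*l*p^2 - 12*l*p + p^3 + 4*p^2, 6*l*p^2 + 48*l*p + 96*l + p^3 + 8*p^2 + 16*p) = p + 4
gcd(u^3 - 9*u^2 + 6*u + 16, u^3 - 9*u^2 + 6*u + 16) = u^3 - 9*u^2 + 6*u + 16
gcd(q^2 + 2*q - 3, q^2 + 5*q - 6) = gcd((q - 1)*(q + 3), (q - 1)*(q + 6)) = q - 1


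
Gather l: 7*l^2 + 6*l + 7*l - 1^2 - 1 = 7*l^2 + 13*l - 2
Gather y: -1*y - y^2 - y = -y^2 - 2*y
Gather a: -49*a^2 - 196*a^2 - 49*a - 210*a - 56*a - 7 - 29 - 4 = -245*a^2 - 315*a - 40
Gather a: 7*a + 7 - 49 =7*a - 42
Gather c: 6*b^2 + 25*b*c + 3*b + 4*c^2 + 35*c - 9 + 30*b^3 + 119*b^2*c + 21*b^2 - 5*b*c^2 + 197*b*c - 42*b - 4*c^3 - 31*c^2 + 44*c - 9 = 30*b^3 + 27*b^2 - 39*b - 4*c^3 + c^2*(-5*b - 27) + c*(119*b^2 + 222*b + 79) - 18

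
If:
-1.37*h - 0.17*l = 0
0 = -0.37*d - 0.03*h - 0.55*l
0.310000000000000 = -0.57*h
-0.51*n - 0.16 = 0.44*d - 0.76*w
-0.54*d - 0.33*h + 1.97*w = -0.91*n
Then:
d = -6.47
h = -0.54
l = 4.38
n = 1.47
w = -2.55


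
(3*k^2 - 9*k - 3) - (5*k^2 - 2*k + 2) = -2*k^2 - 7*k - 5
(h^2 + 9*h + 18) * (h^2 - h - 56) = h^4 + 8*h^3 - 47*h^2 - 522*h - 1008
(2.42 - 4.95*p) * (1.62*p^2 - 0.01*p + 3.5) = -8.019*p^3 + 3.9699*p^2 - 17.3492*p + 8.47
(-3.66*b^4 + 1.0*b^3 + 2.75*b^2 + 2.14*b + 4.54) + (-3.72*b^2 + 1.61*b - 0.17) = -3.66*b^4 + 1.0*b^3 - 0.97*b^2 + 3.75*b + 4.37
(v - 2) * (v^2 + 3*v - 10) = v^3 + v^2 - 16*v + 20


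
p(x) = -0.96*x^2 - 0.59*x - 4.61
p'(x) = -1.92*x - 0.59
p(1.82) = -8.86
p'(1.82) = -4.08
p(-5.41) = -29.52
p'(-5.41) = 9.80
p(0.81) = -5.72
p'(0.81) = -2.15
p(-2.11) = -7.64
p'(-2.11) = 3.46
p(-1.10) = -5.12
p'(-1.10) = 1.52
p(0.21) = -4.78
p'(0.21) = -0.99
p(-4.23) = -19.29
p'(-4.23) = 7.53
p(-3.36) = -13.47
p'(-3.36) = 5.86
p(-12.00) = -135.77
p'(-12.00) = 22.45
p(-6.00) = -35.63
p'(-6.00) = 10.93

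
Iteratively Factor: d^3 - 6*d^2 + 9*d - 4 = (d - 1)*(d^2 - 5*d + 4) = (d - 4)*(d - 1)*(d - 1)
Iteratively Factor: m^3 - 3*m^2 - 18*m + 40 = (m - 2)*(m^2 - m - 20) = (m - 2)*(m + 4)*(m - 5)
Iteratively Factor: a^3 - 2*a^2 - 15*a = (a)*(a^2 - 2*a - 15) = a*(a + 3)*(a - 5)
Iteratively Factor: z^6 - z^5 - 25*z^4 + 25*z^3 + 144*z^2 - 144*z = (z - 4)*(z^5 + 3*z^4 - 13*z^3 - 27*z^2 + 36*z) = z*(z - 4)*(z^4 + 3*z^3 - 13*z^2 - 27*z + 36) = z*(z - 4)*(z - 1)*(z^3 + 4*z^2 - 9*z - 36) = z*(z - 4)*(z - 1)*(z + 4)*(z^2 - 9) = z*(z - 4)*(z - 1)*(z + 3)*(z + 4)*(z - 3)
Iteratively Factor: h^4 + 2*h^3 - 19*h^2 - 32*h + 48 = (h - 4)*(h^3 + 6*h^2 + 5*h - 12) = (h - 4)*(h + 3)*(h^2 + 3*h - 4) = (h - 4)*(h + 3)*(h + 4)*(h - 1)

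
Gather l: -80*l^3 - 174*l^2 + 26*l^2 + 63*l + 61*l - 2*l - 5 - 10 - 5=-80*l^3 - 148*l^2 + 122*l - 20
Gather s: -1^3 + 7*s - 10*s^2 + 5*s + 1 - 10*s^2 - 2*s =-20*s^2 + 10*s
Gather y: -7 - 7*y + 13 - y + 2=8 - 8*y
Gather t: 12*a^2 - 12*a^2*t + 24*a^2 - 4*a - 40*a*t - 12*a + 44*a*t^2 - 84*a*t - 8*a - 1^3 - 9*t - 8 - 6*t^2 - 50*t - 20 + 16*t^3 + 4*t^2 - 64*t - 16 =36*a^2 - 24*a + 16*t^3 + t^2*(44*a - 2) + t*(-12*a^2 - 124*a - 123) - 45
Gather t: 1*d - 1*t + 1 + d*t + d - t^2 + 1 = 2*d - t^2 + t*(d - 1) + 2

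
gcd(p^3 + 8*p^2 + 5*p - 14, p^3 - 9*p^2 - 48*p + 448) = p + 7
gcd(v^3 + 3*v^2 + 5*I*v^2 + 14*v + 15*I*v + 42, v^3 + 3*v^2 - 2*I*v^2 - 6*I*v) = v^2 + v*(3 - 2*I) - 6*I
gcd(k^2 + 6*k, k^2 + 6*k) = k^2 + 6*k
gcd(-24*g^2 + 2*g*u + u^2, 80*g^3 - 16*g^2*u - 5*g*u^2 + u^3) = -4*g + u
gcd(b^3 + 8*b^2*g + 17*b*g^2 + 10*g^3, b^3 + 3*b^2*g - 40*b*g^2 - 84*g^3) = b + 2*g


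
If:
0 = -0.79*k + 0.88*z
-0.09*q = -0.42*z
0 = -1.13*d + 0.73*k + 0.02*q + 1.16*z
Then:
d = 1.82875919495164*z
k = 1.11392405063291*z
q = 4.66666666666667*z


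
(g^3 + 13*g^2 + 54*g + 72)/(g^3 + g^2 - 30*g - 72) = (g + 6)/(g - 6)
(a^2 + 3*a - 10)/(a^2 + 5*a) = (a - 2)/a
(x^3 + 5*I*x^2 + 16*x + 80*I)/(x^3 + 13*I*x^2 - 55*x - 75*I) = (x^2 + 16)/(x^2 + 8*I*x - 15)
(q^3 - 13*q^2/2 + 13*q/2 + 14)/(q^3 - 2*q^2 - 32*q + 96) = (2*q^2 - 5*q - 7)/(2*(q^2 + 2*q - 24))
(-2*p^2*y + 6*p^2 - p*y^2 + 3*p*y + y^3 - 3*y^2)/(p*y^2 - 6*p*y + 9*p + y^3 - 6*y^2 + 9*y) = (-2*p + y)/(y - 3)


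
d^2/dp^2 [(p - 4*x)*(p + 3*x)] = 2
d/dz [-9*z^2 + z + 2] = 1 - 18*z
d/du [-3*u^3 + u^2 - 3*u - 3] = -9*u^2 + 2*u - 3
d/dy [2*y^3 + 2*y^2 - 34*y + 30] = 6*y^2 + 4*y - 34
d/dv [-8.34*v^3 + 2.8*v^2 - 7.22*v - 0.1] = -25.02*v^2 + 5.6*v - 7.22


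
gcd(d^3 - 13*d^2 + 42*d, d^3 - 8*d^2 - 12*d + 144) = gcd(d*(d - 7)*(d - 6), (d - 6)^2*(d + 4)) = d - 6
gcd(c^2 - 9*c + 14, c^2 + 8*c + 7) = 1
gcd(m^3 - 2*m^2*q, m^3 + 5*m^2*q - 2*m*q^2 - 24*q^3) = -m + 2*q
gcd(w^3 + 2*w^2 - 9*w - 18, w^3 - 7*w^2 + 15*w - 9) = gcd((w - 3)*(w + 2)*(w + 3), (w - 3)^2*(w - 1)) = w - 3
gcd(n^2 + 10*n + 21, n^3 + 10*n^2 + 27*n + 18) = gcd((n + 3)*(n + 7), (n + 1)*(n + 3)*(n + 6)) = n + 3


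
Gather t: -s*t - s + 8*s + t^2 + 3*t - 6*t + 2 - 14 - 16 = 7*s + t^2 + t*(-s - 3) - 28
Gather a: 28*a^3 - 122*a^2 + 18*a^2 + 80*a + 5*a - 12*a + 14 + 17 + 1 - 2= 28*a^3 - 104*a^2 + 73*a + 30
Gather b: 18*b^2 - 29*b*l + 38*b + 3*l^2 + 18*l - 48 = 18*b^2 + b*(38 - 29*l) + 3*l^2 + 18*l - 48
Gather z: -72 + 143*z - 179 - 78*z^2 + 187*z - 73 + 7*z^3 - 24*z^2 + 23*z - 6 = 7*z^3 - 102*z^2 + 353*z - 330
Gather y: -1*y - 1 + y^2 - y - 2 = y^2 - 2*y - 3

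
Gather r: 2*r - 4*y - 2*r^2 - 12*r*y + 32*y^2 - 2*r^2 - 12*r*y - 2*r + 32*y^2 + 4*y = -4*r^2 - 24*r*y + 64*y^2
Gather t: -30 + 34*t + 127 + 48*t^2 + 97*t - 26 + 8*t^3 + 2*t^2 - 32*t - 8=8*t^3 + 50*t^2 + 99*t + 63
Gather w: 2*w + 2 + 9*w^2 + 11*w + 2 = 9*w^2 + 13*w + 4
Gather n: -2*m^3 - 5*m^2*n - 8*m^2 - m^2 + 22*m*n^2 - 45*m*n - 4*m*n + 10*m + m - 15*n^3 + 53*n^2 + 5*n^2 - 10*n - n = -2*m^3 - 9*m^2 + 11*m - 15*n^3 + n^2*(22*m + 58) + n*(-5*m^2 - 49*m - 11)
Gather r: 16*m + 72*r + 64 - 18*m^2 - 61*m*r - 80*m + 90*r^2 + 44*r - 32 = -18*m^2 - 64*m + 90*r^2 + r*(116 - 61*m) + 32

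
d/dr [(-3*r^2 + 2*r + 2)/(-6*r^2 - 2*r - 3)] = 2*(9*r^2 + 21*r - 1)/(36*r^4 + 24*r^3 + 40*r^2 + 12*r + 9)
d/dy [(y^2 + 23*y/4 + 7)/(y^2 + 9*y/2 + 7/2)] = (-10*y^2 - 56*y - 91)/(2*(4*y^4 + 36*y^3 + 109*y^2 + 126*y + 49))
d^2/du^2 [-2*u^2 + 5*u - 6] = -4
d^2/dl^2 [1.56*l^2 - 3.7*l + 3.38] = 3.12000000000000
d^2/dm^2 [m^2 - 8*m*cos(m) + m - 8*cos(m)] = 8*m*cos(m) + 16*sin(m) + 8*cos(m) + 2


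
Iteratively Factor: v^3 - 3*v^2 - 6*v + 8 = (v - 4)*(v^2 + v - 2) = (v - 4)*(v + 2)*(v - 1)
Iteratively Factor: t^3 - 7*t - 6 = (t - 3)*(t^2 + 3*t + 2) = (t - 3)*(t + 2)*(t + 1)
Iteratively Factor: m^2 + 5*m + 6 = (m + 3)*(m + 2)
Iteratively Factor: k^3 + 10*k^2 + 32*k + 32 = (k + 4)*(k^2 + 6*k + 8) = (k + 2)*(k + 4)*(k + 4)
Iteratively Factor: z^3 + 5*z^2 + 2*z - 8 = (z + 4)*(z^2 + z - 2) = (z + 2)*(z + 4)*(z - 1)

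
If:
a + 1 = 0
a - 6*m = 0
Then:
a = -1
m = -1/6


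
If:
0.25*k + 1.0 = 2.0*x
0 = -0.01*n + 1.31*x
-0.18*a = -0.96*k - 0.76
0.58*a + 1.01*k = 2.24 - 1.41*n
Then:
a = -13.93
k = -3.40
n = 9.76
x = 0.07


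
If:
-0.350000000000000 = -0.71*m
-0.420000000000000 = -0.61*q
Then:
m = 0.49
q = 0.69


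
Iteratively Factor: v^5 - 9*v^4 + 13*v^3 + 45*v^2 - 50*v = (v - 5)*(v^4 - 4*v^3 - 7*v^2 + 10*v) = (v - 5)*(v + 2)*(v^3 - 6*v^2 + 5*v) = v*(v - 5)*(v + 2)*(v^2 - 6*v + 5) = v*(v - 5)*(v - 1)*(v + 2)*(v - 5)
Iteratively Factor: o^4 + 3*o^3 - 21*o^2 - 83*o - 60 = (o + 4)*(o^3 - o^2 - 17*o - 15) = (o - 5)*(o + 4)*(o^2 + 4*o + 3) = (o - 5)*(o + 3)*(o + 4)*(o + 1)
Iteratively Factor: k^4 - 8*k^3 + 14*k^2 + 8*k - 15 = (k - 3)*(k^3 - 5*k^2 - k + 5) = (k - 3)*(k + 1)*(k^2 - 6*k + 5) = (k - 5)*(k - 3)*(k + 1)*(k - 1)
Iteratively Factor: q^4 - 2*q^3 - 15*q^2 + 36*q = (q)*(q^3 - 2*q^2 - 15*q + 36) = q*(q - 3)*(q^2 + q - 12) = q*(q - 3)^2*(q + 4)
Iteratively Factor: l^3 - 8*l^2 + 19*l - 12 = (l - 1)*(l^2 - 7*l + 12) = (l - 3)*(l - 1)*(l - 4)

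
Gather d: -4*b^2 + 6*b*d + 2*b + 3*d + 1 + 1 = -4*b^2 + 2*b + d*(6*b + 3) + 2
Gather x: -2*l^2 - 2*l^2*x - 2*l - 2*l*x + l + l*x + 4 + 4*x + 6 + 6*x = -2*l^2 - l + x*(-2*l^2 - l + 10) + 10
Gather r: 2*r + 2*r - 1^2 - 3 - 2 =4*r - 6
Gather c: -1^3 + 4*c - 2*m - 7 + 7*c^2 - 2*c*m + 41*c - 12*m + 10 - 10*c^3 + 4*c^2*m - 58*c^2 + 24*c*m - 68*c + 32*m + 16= -10*c^3 + c^2*(4*m - 51) + c*(22*m - 23) + 18*m + 18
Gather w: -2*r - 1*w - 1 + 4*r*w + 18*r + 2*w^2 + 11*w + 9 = 16*r + 2*w^2 + w*(4*r + 10) + 8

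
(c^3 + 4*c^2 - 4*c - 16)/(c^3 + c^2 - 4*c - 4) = (c + 4)/(c + 1)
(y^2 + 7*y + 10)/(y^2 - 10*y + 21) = (y^2 + 7*y + 10)/(y^2 - 10*y + 21)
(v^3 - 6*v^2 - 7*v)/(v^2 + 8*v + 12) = v*(v^2 - 6*v - 7)/(v^2 + 8*v + 12)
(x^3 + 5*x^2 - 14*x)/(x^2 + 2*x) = (x^2 + 5*x - 14)/(x + 2)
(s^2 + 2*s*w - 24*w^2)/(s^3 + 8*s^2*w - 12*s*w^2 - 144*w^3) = 1/(s + 6*w)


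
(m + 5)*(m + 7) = m^2 + 12*m + 35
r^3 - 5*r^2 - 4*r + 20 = (r - 5)*(r - 2)*(r + 2)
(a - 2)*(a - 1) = a^2 - 3*a + 2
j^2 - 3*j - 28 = (j - 7)*(j + 4)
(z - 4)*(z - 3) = z^2 - 7*z + 12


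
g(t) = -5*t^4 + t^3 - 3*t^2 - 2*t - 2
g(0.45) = -3.62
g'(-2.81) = 482.31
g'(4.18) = -1435.36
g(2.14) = -115.08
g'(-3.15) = 671.78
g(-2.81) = -354.00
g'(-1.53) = 85.83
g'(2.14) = -197.11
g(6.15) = -7047.87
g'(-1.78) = 130.98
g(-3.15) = -549.00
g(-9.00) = -33761.00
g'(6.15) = -4577.60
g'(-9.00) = 14875.00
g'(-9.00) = 14875.00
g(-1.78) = -63.78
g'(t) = -20*t^3 + 3*t^2 - 6*t - 2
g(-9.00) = -33761.00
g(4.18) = -1516.17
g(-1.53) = -36.94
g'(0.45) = -5.92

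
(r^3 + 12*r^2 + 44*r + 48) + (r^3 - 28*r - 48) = 2*r^3 + 12*r^2 + 16*r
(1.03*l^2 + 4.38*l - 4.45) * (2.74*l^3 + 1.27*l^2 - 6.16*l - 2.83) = 2.8222*l^5 + 13.3093*l^4 - 12.9752*l^3 - 35.5472*l^2 + 15.0166*l + 12.5935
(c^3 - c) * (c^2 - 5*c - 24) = c^5 - 5*c^4 - 25*c^3 + 5*c^2 + 24*c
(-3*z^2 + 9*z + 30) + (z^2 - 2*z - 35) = -2*z^2 + 7*z - 5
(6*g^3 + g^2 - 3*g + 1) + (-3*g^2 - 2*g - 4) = 6*g^3 - 2*g^2 - 5*g - 3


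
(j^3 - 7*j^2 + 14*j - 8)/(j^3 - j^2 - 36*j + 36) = (j^2 - 6*j + 8)/(j^2 - 36)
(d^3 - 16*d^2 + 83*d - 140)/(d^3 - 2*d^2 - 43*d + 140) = (d - 7)/(d + 7)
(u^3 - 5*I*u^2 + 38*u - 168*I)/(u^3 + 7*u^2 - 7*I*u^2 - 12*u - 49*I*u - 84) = (u^2 - I*u + 42)/(u^2 + u*(7 - 3*I) - 21*I)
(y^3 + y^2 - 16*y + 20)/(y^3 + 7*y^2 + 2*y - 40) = (y - 2)/(y + 4)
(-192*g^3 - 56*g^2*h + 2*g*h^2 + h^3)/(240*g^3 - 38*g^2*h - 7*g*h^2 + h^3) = (-4*g - h)/(5*g - h)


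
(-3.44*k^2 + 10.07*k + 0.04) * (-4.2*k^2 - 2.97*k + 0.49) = 14.448*k^4 - 32.0772*k^3 - 31.7615*k^2 + 4.8155*k + 0.0196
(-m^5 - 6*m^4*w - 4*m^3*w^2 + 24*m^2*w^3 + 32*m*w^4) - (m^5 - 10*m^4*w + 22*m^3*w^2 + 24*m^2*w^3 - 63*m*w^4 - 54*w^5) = -2*m^5 + 4*m^4*w - 26*m^3*w^2 + 95*m*w^4 + 54*w^5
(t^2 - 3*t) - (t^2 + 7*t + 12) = -10*t - 12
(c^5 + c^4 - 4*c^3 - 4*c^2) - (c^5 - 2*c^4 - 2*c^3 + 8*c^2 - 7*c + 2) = 3*c^4 - 2*c^3 - 12*c^2 + 7*c - 2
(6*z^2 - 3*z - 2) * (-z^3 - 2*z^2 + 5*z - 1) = -6*z^5 - 9*z^4 + 38*z^3 - 17*z^2 - 7*z + 2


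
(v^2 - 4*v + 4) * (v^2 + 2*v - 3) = v^4 - 2*v^3 - 7*v^2 + 20*v - 12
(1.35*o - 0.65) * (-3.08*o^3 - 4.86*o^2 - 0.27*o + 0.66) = -4.158*o^4 - 4.559*o^3 + 2.7945*o^2 + 1.0665*o - 0.429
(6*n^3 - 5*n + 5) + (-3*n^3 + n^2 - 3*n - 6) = 3*n^3 + n^2 - 8*n - 1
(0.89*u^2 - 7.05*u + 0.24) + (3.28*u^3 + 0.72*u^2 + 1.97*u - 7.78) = 3.28*u^3 + 1.61*u^2 - 5.08*u - 7.54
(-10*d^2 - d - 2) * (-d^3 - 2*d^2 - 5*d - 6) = 10*d^5 + 21*d^4 + 54*d^3 + 69*d^2 + 16*d + 12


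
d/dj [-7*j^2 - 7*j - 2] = -14*j - 7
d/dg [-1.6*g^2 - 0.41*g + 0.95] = -3.2*g - 0.41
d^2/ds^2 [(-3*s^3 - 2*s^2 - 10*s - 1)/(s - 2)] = 2*(-3*s^3 + 18*s^2 - 36*s - 29)/(s^3 - 6*s^2 + 12*s - 8)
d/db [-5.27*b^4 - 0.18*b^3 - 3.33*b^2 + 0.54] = b*(-21.08*b^2 - 0.54*b - 6.66)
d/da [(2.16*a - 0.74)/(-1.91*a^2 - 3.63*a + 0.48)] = (4.1256*a^2 - 2.8268*a - 1.6494)/(3.6481*a^4 + 13.8666*a^3 + 11.3433*a^2 - 3.4848*a + 0.2304)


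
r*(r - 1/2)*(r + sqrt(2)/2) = r^3 - r^2/2 + sqrt(2)*r^2/2 - sqrt(2)*r/4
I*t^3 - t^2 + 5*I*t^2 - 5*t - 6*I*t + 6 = (t + 6)*(t + I)*(I*t - I)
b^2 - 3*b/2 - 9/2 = (b - 3)*(b + 3/2)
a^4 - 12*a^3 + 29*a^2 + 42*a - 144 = (a - 8)*(a - 3)^2*(a + 2)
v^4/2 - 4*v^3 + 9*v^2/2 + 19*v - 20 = (v/2 + 1)*(v - 5)*(v - 4)*(v - 1)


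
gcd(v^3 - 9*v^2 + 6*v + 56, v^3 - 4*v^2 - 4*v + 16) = v^2 - 2*v - 8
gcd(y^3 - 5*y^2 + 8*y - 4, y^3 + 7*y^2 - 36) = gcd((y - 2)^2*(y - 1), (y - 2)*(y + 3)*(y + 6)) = y - 2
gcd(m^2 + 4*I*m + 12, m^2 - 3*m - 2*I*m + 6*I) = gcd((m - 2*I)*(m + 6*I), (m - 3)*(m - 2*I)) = m - 2*I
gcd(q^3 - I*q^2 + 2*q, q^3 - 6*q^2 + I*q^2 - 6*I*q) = q^2 + I*q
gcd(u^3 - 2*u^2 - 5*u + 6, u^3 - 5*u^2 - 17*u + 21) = u - 1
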